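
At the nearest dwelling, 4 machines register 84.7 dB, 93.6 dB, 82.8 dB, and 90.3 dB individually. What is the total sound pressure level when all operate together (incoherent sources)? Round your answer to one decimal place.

Incoherent sources combine by intensity addition: L_total = 10·log₁₀(Σ 10^(L_i/10)).
Σ 10^(L/10) = 10^(84.7/10) + 10^(93.6/10) + 10^(82.8/10) + 10^(90.3/10) = 3.848e+09.
L_total = 10·log₁₀(3.848e+09) = 95.85 dB.

95.9 dB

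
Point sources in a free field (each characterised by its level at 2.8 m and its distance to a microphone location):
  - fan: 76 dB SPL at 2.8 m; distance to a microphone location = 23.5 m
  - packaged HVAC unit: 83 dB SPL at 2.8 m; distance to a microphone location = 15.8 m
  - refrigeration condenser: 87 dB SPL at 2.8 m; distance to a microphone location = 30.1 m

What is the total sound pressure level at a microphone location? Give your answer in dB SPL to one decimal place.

70.5 dB SPL

Apply inverse-square spreading to bring every level to the receiver, then sum 10^(L/10).
fan: 76 − 20·log₁₀(23.5/2.8) = 76 − 18.48 = 57.52 dB SPL.
packaged HVAC unit: 83 − 20·log₁₀(15.8/2.8) = 83 − 15.03 = 67.97 dB SPL.
refrigeration condenser: 87 − 20·log₁₀(30.1/2.8) = 87 − 20.63 = 66.37 dB SPL.
Σ 10^(L/10) = 1.117e+07 → L_total = 10·log₁₀(1.117e+07) = 70.48 dB SPL.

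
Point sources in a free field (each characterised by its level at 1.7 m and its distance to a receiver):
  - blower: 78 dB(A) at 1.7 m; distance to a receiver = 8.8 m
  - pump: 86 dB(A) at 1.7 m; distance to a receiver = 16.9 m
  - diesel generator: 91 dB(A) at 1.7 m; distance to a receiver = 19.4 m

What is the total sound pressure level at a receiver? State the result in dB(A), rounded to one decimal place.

72.1 dB(A)

Apply inverse-square spreading to bring every level to the receiver, then sum 10^(L/10).
blower: 78 − 20·log₁₀(8.8/1.7) = 78 − 14.28 = 63.72 dB(A).
pump: 86 − 20·log₁₀(16.9/1.7) = 86 − 19.95 = 66.05 dB(A).
diesel generator: 91 − 20·log₁₀(19.4/1.7) = 91 − 21.15 = 69.85 dB(A).
Σ 10^(L/10) = 1.605e+07 → L_total = 10·log₁₀(1.605e+07) = 72.05 dB(A).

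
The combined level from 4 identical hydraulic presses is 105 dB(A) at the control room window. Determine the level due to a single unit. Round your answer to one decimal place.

99.0 dB(A)

Dividing the total intensity by 4 lowers the level by 10·log₁₀ 4 = 6.021 dB: L₁ = 105 − 6.021.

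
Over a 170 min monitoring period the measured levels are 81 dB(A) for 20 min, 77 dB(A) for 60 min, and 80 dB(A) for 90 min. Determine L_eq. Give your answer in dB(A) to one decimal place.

79.3 dB(A)

The energy average is taken in the linear domain: L_eq = 10·log₁₀[(Σ tᵢ·10^(Lᵢ/10))/T], T = 170 min.
Σ tᵢ·10^(Lᵢ/10) = 20·10^(81/10) + 60·10^(77/10) + 90·10^(80/10) = 1.452e+10.
L_eq = 10·log₁₀(1.452e+10/170) = 79.32 dB(A).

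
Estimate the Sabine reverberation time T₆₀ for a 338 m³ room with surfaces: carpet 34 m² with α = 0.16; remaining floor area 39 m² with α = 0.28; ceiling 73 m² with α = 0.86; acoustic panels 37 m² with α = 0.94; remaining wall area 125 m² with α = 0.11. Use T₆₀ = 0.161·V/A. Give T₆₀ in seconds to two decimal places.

A = Σ Sᵢαᵢ = 34·0.16 + 39·0.28 + 73·0.86 + 37·0.94 + 125·0.11 = 127.67 m².
T₆₀ = 0.161·V/A = 0.161·338/127.67 = 0.426 s.

0.43 s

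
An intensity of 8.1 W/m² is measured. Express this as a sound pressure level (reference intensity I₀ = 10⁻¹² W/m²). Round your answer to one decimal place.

129.1 dB

L = 10·log₁₀(I/I₀) = 10·log₁₀(8.1/10⁻¹²) = 10·log₁₀(8.1×10^12).
L = 10·(0.9085 + 12) = 129.08 dB.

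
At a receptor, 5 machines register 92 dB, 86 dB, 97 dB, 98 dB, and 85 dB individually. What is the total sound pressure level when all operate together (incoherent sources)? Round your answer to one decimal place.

For uncorrelated sources the intensities add, so convert each level to linear form, sum, and take 10·log₁₀ of the total.
Σ 10^(L/10) = 10^(92/10) + 10^(86/10) + 10^(97/10) + 10^(98/10) + 10^(85/10) = 1.362e+10.
L_total = 10·log₁₀(1.362e+10) = 101.34 dB.

101.3 dB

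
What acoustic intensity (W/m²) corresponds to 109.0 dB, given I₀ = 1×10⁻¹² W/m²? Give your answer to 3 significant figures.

0.0794 W/m²

L = 10·log₁₀(I/I₀) ⇒ I = I₀·10^(L/10) = 10⁻¹² × 10^10.90.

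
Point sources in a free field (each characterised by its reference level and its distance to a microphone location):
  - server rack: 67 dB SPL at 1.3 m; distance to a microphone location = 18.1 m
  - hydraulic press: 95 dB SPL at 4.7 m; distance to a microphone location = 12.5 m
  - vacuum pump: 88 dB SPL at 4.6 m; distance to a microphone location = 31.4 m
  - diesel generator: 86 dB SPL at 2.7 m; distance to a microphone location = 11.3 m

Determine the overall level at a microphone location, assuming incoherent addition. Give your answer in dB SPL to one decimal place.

Propagate each source to the receiver with L = L_ref − 20·log₁₀(r/r_ref), then add intensities.
server rack: 67 − 20·log₁₀(18.1/1.3) = 67 − 22.87 = 44.13 dB SPL.
hydraulic press: 95 − 20·log₁₀(12.5/4.7) = 95 − 8.50 = 86.50 dB SPL.
vacuum pump: 88 − 20·log₁₀(31.4/4.6) = 88 − 16.68 = 71.32 dB SPL.
diesel generator: 86 − 20·log₁₀(11.3/2.7) = 86 − 12.43 = 73.57 dB SPL.
Σ 10^(L/10) = 4.834e+08 → L_total = 10·log₁₀(4.834e+08) = 86.84 dB SPL.

86.8 dB SPL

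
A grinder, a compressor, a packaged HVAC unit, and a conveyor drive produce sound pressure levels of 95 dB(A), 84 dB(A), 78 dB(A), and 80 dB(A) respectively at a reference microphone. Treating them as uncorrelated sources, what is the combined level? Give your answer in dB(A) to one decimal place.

Incoherent sources combine by intensity addition: L_total = 10·log₁₀(Σ 10^(L_i/10)).
Σ 10^(L/10) = 10^(95/10) + 10^(84/10) + 10^(78/10) + 10^(80/10) = 3.577e+09.
L_total = 10·log₁₀(3.577e+09) = 95.53 dB(A).

95.5 dB(A)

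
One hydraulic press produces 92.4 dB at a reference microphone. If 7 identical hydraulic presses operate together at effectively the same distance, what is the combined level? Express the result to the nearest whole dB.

101 dB

N identical incoherent sources raise the level by 10·log₁₀ N.
L_total = 92.4 + 10·log₁₀(7) = 92.4 + 8.451 = 100.85 dB.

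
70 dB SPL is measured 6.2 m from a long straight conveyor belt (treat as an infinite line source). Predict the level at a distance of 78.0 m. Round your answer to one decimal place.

For a line source, L₂ = L₁ − 10·log₁₀(r₂/r₁).
L₂ = 70 − 10·log₁₀(78.0/6.2) = 70 − 10.997 = 59.00 dB SPL.

59.0 dB SPL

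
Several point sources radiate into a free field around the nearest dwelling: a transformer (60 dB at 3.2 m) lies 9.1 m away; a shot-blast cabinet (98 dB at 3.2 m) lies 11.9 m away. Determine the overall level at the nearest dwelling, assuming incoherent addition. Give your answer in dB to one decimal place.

86.6 dB

Propagate each source to the receiver with L = L_ref − 20·log₁₀(r/r_ref), then add intensities.
transformer: 60 − 20·log₁₀(9.1/3.2) = 60 − 9.08 = 50.92 dB.
shot-blast cabinet: 98 − 20·log₁₀(11.9/3.2) = 98 − 11.41 = 86.59 dB.
Σ 10^(L/10) = 4.564e+08 → L_total = 10·log₁₀(4.564e+08) = 86.59 dB.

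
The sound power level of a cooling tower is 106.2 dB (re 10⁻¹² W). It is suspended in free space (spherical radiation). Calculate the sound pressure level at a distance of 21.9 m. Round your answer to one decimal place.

The power spreads over a sphere of area 4π·r², so L_p = L_w − 10·log₁₀(4π·r²).
4π·r² = 6027 m², 10·log₁₀ of that is 37.801 dB.
L_p = 106.2 − 37.801 = 68.40 dB.

68.4 dB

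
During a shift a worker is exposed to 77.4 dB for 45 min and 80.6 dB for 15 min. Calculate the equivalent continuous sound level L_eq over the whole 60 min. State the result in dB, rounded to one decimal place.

78.4 dB

The energy average is taken in the linear domain: L_eq = 10·log₁₀[(Σ tᵢ·10^(Lᵢ/10))/T], T = 60 min.
Σ tᵢ·10^(Lᵢ/10) = 45·10^(77.4/10) + 15·10^(80.6/10) = 4.195e+09.
L_eq = 10·log₁₀(4.195e+09/60) = 78.45 dB.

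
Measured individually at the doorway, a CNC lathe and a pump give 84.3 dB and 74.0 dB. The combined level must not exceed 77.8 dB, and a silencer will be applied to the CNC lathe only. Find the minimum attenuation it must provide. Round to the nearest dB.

The untreated sources together contribute 10^(74.0/10) = 2.512e+07, i.e. 74.00 dB.
To meet 77.8 dB overall, the treated CNC lathe may contribute at most 10^(77.8/10) − 2.512e+07 = 3.514e+07, i.e. 75.46 dB.
Required insertion loss = 84.3 − 75.46 = 8.84 dB.

9 dB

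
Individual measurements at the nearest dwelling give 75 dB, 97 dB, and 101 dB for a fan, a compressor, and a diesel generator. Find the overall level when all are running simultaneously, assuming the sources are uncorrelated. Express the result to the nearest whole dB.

102 dB

Incoherent sources combine by intensity addition: L_total = 10·log₁₀(Σ 10^(L_i/10)).
Σ 10^(L/10) = 10^(75/10) + 10^(97/10) + 10^(101/10) = 1.763e+10.
L_total = 10·log₁₀(1.763e+10) = 102.46 dB.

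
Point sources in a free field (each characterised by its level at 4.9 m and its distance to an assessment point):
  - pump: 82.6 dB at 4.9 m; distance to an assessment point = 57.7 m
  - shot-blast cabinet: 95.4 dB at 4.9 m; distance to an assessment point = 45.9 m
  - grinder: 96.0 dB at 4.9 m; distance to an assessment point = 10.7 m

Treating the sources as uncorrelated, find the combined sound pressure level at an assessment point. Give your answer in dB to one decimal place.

Propagate each source to the receiver with L = L_ref − 20·log₁₀(r/r_ref), then add intensities.
pump: 82.6 − 20·log₁₀(57.7/4.9) = 82.6 − 21.42 = 61.18 dB.
shot-blast cabinet: 95.4 − 20·log₁₀(45.9/4.9) = 95.4 − 19.43 = 75.97 dB.
grinder: 96.0 − 20·log₁₀(10.7/4.9) = 96.0 − 6.78 = 89.22 dB.
Σ 10^(L/10) = 8.757e+08 → L_total = 10·log₁₀(8.757e+08) = 89.42 dB.

89.4 dB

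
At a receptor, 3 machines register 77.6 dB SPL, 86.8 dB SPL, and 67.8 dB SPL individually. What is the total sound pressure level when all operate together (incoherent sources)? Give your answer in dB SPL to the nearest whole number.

87 dB SPL

For uncorrelated sources the intensities add, so convert each level to linear form, sum, and take 10·log₁₀ of the total.
Σ 10^(L/10) = 10^(77.6/10) + 10^(86.8/10) + 10^(67.8/10) = 5.422e+08.
L_total = 10·log₁₀(5.422e+08) = 87.34 dB SPL.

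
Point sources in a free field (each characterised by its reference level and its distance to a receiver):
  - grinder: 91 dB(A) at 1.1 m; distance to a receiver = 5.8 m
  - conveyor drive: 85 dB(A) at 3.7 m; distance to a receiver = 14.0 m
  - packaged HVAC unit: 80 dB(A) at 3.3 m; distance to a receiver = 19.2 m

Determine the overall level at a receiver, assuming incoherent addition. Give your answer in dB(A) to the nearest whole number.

Apply inverse-square spreading to bring every level to the receiver, then sum 10^(L/10).
grinder: 91 − 20·log₁₀(5.8/1.1) = 91 − 14.44 = 76.56 dB(A).
conveyor drive: 85 − 20·log₁₀(14.0/3.7) = 85 − 11.56 = 73.44 dB(A).
packaged HVAC unit: 80 − 20·log₁₀(19.2/3.3) = 80 − 15.30 = 64.70 dB(A).
Σ 10^(L/10) = 7.032e+07 → L_total = 10·log₁₀(7.032e+07) = 78.47 dB(A).

78 dB(A)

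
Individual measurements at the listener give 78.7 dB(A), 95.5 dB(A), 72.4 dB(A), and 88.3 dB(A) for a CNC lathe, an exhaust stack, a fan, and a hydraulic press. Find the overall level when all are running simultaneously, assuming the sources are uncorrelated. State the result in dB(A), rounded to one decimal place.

96.4 dB(A)

Incoherent sources combine by intensity addition: L_total = 10·log₁₀(Σ 10^(L_i/10)).
Σ 10^(L/10) = 10^(78.7/10) + 10^(95.5/10) + 10^(72.4/10) + 10^(88.3/10) = 4.316e+09.
L_total = 10·log₁₀(4.316e+09) = 96.35 dB(A).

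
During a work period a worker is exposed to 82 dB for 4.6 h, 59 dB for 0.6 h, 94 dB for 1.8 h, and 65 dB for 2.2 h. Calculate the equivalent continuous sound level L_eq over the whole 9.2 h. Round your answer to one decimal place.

87.6 dB

The energy average is taken in the linear domain: L_eq = 10·log₁₀[(Σ tᵢ·10^(Lᵢ/10))/T], T = 9.2 h.
Σ tᵢ·10^(Lᵢ/10) = 4.6·10^(82/10) + 0.6·10^(59/10) + 1.8·10^(94/10) + 2.2·10^(65/10) = 5.258e+09.
L_eq = 10·log₁₀(5.258e+09/9.2) = 87.57 dB.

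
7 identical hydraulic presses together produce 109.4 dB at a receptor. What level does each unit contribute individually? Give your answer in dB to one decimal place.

100.9 dB

7 equal contributions raise the level by 10·log₁₀ 7 = 8.451 dB, so each unit alone gives 109.4 − 8.451.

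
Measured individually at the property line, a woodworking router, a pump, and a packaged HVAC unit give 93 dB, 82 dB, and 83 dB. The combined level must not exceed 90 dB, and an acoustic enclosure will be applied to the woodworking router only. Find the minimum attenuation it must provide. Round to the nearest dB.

Everything except the woodworking router sums to 10^(82/10) + 10^(83/10) = 3.580e+08 in linear terms, 85.54 dB.
To meet 90 dB overall, the treated woodworking router may contribute at most 10^(90/10) − 3.580e+08 = 6.420e+08, i.e. 88.08 dB.
Required insertion loss = 93 − 88.08 = 4.92 dB.

5 dB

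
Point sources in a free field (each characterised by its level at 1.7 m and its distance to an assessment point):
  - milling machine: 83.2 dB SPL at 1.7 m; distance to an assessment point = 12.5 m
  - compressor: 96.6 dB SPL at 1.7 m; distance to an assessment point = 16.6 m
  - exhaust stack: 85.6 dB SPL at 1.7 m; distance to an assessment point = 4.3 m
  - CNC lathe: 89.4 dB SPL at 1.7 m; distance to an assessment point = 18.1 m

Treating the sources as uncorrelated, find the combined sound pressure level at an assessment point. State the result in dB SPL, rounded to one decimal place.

Propagate each source to the receiver with L = L_ref − 20·log₁₀(r/r_ref), then add intensities.
milling machine: 83.2 − 20·log₁₀(12.5/1.7) = 83.2 − 17.33 = 65.87 dB SPL.
compressor: 96.6 − 20·log₁₀(16.6/1.7) = 96.6 − 19.79 = 76.81 dB SPL.
exhaust stack: 85.6 − 20·log₁₀(4.3/1.7) = 85.6 − 8.06 = 77.54 dB SPL.
CNC lathe: 89.4 − 20·log₁₀(18.1/1.7) = 89.4 − 20.54 = 68.86 dB SPL.
Σ 10^(L/10) = 1.162e+08 → L_total = 10·log₁₀(1.162e+08) = 80.65 dB SPL.

80.7 dB SPL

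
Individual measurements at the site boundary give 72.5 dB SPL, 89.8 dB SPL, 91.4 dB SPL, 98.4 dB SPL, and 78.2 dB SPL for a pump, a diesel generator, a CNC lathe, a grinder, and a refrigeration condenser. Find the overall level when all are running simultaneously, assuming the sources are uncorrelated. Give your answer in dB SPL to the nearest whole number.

100 dB SPL

Incoherent sources combine by intensity addition: L_total = 10·log₁₀(Σ 10^(L_i/10)).
Σ 10^(L/10) = 10^(72.5/10) + 10^(89.8/10) + 10^(91.4/10) + 10^(98.4/10) + 10^(78.2/10) = 9.338e+09.
L_total = 10·log₁₀(9.338e+09) = 99.70 dB SPL.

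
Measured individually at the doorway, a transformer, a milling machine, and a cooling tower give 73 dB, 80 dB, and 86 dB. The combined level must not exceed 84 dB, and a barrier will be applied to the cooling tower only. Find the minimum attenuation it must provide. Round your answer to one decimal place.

The untreated sources together contribute 10^(73/10) + 10^(80/10) = 1.200e+08, i.e. 80.79 dB.
The limit corresponds to 10^(84/10) = 2.512e+08; subtracting the fixed part leaves 1.312e+08 for the cooling tower, i.e. 81.18 dB.
Required insertion loss = 86 − 81.18 = 4.82 dB.

4.8 dB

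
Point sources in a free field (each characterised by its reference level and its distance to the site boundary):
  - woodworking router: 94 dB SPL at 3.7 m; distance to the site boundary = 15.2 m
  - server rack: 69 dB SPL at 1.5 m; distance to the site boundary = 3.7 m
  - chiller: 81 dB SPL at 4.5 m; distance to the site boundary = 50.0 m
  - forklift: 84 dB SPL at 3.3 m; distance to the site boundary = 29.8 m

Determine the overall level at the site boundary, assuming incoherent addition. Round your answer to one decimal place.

Apply inverse-square spreading to bring every level to the receiver, then sum 10^(L/10).
woodworking router: 94 − 20·log₁₀(15.2/3.7) = 94 − 12.27 = 81.73 dB SPL.
server rack: 69 − 20·log₁₀(3.7/1.5) = 69 − 7.84 = 61.16 dB SPL.
chiller: 81 − 20·log₁₀(50.0/4.5) = 81 − 20.92 = 60.08 dB SPL.
forklift: 84 − 20·log₁₀(29.8/3.3) = 84 − 19.11 = 64.89 dB SPL.
Σ 10^(L/10) = 1.542e+08 → L_total = 10·log₁₀(1.542e+08) = 81.88 dB SPL.

81.9 dB SPL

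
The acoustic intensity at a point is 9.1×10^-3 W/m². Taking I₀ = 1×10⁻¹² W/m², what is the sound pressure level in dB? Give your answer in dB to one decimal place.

I/I₀ = 9.1×10^-3/10⁻¹² = 9.1×10^9, and L = 10·log₁₀(I/I₀).
L = 10·(0.9590 + 9) = 99.59 dB.

99.6 dB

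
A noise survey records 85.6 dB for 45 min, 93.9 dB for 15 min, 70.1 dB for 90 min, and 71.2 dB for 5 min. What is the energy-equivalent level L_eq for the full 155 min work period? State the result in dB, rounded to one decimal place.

85.4 dB

L_eq = 10·log₁₀[(1/T)·Σ tᵢ·10^(Lᵢ/10)] with T = 155 min.
Σ tᵢ·10^(Lᵢ/10) = 45·10^(85.6/10) + 15·10^(93.9/10) + 90·10^(70.1/10) + 5·10^(71.2/10) = 5.415e+10.
L_eq = 10·log₁₀(5.415e+10/155) = 85.43 dB.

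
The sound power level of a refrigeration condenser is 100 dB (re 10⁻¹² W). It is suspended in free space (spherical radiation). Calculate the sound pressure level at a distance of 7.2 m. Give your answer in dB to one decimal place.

Free-field spherical radiation: L_p = L_w − 10·log₁₀(4π·r²), r = 7.2 m.
4π·r² = 651.4 m², 10·log₁₀ of that is 28.139 dB.
L_p = 100 − 28.139 = 71.86 dB.

71.9 dB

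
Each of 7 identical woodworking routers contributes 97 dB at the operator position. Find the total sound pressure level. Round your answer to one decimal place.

105.5 dB

L_total = L₁ + 10·log₁₀ N for N identical incoherent sources.
L_total = 97 + 10·log₁₀(7) = 97 + 8.451 = 105.45 dB.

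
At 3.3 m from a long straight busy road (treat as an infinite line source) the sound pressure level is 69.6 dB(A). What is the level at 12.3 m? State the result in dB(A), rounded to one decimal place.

63.9 dB(A)

Line-source attenuation: ΔL = 10·log₁₀(r₂/r₁) = 10·log₁₀(12.3/3.3) = 5.714 dB.
L₂ = 69.6 − 10·log₁₀(12.3/3.3) = 69.6 − 5.714 = 63.89 dB(A).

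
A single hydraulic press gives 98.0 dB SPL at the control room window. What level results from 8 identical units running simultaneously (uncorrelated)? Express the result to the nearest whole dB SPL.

L_total = L₁ + 10·log₁₀ N for N identical incoherent sources.
L_total = 98.0 + 10·log₁₀(8) = 98.0 + 9.031 = 107.03 dB SPL.

107 dB SPL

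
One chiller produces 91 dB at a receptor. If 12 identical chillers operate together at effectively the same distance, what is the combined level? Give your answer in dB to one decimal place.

101.8 dB

L_total = L₁ + 10·log₁₀ N for N identical incoherent sources.
L_total = 91 + 10·log₁₀(12) = 91 + 10.792 = 101.79 dB.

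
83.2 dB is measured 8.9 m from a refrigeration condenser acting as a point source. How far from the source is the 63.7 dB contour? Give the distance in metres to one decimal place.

84.0 m

For a point source L₁ − L₂ = 20·log₁₀(r₂/r₁), so r₂ = r₁·10^((L₁−L₂)/20).
r₂ = 8.9·10^((83.2−63.7)/20) = 8.9·10^(19.5/20) = 84.02 m.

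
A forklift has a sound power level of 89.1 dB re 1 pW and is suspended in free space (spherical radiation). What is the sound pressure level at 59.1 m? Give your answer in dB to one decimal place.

The power spreads over a sphere of area 4π·r², so L_p = L_w − 10·log₁₀(4π·r²).
4π·r² = 4.389e+04 m², 10·log₁₀ of that is 46.424 dB.
L_p = 89.1 − 46.424 = 42.68 dB.

42.7 dB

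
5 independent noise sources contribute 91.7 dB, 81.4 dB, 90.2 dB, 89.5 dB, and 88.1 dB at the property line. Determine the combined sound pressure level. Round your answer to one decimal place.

Incoherent sources combine by intensity addition: L_total = 10·log₁₀(Σ 10^(L_i/10)).
Σ 10^(L/10) = 10^(91.7/10) + 10^(81.4/10) + 10^(90.2/10) + 10^(89.5/10) + 10^(88.1/10) = 4.201e+09.
L_total = 10·log₁₀(4.201e+09) = 96.23 dB.

96.2 dB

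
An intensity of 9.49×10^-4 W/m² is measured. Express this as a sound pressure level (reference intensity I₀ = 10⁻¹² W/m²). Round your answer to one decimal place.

L = 10·log₁₀(I/I₀) = 10·log₁₀(9.49×10^-4/10⁻¹²) = 10·log₁₀(9.49×10^8).
L = 10·(0.9773 + 8) = 89.77 dB.

89.8 dB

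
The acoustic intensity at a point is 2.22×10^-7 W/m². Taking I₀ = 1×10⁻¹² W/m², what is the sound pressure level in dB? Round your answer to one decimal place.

53.5 dB

Dividing by I₀ shifts the exponent by 12: I/I₀ = 2.22×10^5.
L = 10·(0.3464 + 5) = 53.46 dB.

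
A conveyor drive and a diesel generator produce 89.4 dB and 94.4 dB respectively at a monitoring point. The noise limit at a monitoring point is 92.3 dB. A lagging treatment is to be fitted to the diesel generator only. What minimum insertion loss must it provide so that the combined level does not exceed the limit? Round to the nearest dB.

5 dB

The untreated sources together contribute 10^(89.4/10) = 8.710e+08, i.e. 89.40 dB.
The limit corresponds to 10^(92.3/10) = 1.698e+09; subtracting the fixed part leaves 8.273e+08 for the diesel generator, i.e. 89.18 dB.
Required insertion loss = 94.4 − 89.18 = 5.22 dB.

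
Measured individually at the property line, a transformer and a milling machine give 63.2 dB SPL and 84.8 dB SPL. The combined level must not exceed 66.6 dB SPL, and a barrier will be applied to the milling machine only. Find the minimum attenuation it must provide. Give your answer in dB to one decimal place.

Fixed contribution from the other source: Σ 10^(L/10) = 10^(63.2/10) = 2.089e+06 (63.20 dB SPL).
The limit corresponds to 10^(66.6/10) = 4.571e+06; subtracting the fixed part leaves 2.482e+06 for the milling machine, i.e. 63.95 dB SPL.
Required insertion loss = 84.8 − 63.95 = 20.85 dB.

20.9 dB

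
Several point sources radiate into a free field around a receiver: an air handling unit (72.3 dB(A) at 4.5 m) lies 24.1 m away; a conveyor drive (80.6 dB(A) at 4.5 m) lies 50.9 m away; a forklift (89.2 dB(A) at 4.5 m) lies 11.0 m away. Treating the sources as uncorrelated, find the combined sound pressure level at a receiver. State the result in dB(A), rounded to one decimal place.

81.5 dB(A)

Propagate each source to the receiver with L = L_ref − 20·log₁₀(r/r_ref), then add intensities.
air handling unit: 72.3 − 20·log₁₀(24.1/4.5) = 72.3 − 14.58 = 57.72 dB(A).
conveyor drive: 80.6 − 20·log₁₀(50.9/4.5) = 80.6 − 21.07 = 59.53 dB(A).
forklift: 89.2 − 20·log₁₀(11.0/4.5) = 89.2 − 7.76 = 81.44 dB(A).
Σ 10^(L/10) = 1.407e+08 → L_total = 10·log₁₀(1.407e+08) = 81.48 dB(A).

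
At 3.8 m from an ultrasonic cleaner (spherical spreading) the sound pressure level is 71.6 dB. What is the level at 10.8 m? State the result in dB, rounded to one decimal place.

62.5 dB

For a point source, L₂ = L₁ − 20·log₁₀(r₂/r₁).
L₂ = 71.6 − 20·log₁₀(10.8/3.8) = 71.6 − 9.073 = 62.53 dB.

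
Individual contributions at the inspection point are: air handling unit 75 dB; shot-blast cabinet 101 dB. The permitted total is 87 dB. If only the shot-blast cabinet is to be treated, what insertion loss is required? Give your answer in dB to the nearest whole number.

Everything except the shot-blast cabinet sums to 10^(75/10) = 3.162e+07 in linear terms, 75.00 dB.
To meet 87 dB overall, the treated shot-blast cabinet may contribute at most 10^(87/10) − 3.162e+07 = 4.696e+08, i.e. 86.72 dB.
Required insertion loss = 101 − 86.72 = 14.28 dB.

14 dB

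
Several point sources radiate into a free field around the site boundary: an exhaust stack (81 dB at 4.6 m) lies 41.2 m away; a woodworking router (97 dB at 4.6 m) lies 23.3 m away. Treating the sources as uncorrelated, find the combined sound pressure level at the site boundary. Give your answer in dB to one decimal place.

Propagate each source to the receiver with L = L_ref − 20·log₁₀(r/r_ref), then add intensities.
exhaust stack: 81 − 20·log₁₀(41.2/4.6) = 81 − 19.04 = 61.96 dB.
woodworking router: 97 − 20·log₁₀(23.3/4.6) = 97 − 14.09 = 82.91 dB.
Σ 10^(L/10) = 1.969e+08 → L_total = 10·log₁₀(1.969e+08) = 82.94 dB.

82.9 dB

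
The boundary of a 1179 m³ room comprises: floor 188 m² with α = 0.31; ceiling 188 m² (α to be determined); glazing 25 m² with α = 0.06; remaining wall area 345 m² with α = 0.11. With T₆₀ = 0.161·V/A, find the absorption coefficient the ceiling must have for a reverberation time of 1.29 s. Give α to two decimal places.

Required total absorption A = 0.161·1179/1.29 = 147.15 m².
Absorption from the other surfaces = 188·0.31 + 25·0.06 + 345·0.11 = 97.73 m², so the ceiling must supply 49.42 m² over 188 m².
α = 49.42/188 = 0.263.

0.26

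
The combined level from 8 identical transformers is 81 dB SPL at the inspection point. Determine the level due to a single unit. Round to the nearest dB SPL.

72 dB SPL

Dividing the total intensity by 8 lowers the level by 10·log₁₀ 8 = 9.031 dB: L₁ = 81 − 9.031.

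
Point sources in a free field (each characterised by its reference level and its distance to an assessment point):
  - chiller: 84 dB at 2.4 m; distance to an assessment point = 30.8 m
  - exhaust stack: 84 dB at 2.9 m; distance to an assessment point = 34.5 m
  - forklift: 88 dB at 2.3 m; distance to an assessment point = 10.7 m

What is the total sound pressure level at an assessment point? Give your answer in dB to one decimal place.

75.1 dB

First find each source's level at the receiver (point-source: −20·log₁₀(r/r_ref)), then combine on an intensity basis.
chiller: 84 − 20·log₁₀(30.8/2.4) = 84 − 22.17 = 61.83 dB.
exhaust stack: 84 − 20·log₁₀(34.5/2.9) = 84 − 21.51 = 62.49 dB.
forklift: 88 − 20·log₁₀(10.7/2.3) = 88 − 13.35 = 74.65 dB.
Σ 10^(L/10) = 3.245e+07 → L_total = 10·log₁₀(3.245e+07) = 75.11 dB.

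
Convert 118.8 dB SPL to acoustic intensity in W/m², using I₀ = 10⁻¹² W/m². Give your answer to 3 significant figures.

0.759 W/m²

I/I₀ = 10^(118.8/10) = 7.586e+11, so I = 7.586e+11 × 10⁻¹² W/m².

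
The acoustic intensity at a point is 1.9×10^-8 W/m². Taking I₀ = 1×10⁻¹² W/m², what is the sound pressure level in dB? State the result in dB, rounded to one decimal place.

Dividing by I₀ shifts the exponent by 12: I/I₀ = 1.9×10^4.
L = 10·(0.2788 + 4) = 42.79 dB.

42.8 dB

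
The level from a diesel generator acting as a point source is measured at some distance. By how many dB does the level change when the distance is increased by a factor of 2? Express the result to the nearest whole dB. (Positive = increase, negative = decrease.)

-6 dB

A point source loses 6 dB per doubling of distance; generally ΔL = −20·log₁₀(r₂/r₁).
ΔL = −20·log₁₀(2) = -6.02 dB.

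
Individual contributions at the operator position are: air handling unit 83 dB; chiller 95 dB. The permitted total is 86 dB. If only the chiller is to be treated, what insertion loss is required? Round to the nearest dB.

Everything except the chiller sums to 10^(83/10) = 1.995e+08 in linear terms, 83.00 dB.
To meet 86 dB overall, the treated chiller may contribute at most 10^(86/10) − 1.995e+08 = 1.986e+08, i.e. 82.98 dB.
So the chiller must be reduced from 95 to 82.98 dB: IL = 12.02 dB.

12 dB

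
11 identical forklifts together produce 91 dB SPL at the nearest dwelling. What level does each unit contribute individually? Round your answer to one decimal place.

80.6 dB SPL

For N identical incoherent sources L_total = L₁ + 10·log₁₀ N, so L₁ = 91 − 10·log₁₀(11) = 91 − 10.414.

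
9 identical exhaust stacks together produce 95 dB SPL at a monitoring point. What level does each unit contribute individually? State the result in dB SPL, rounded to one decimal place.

85.5 dB SPL

9 equal contributions raise the level by 10·log₁₀ 9 = 9.542 dB, so each unit alone gives 95 − 9.542.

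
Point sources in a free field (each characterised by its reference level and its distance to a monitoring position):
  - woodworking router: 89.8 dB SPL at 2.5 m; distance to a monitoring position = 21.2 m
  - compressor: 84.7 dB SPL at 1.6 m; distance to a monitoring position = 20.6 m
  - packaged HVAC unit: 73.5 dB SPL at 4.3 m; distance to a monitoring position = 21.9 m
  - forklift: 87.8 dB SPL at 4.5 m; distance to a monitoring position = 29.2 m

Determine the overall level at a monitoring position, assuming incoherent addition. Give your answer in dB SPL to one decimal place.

Apply inverse-square spreading to bring every level to the receiver, then sum 10^(L/10).
woodworking router: 89.8 − 20·log₁₀(21.2/2.5) = 89.8 − 18.57 = 71.23 dB SPL.
compressor: 84.7 − 20·log₁₀(20.6/1.6) = 84.7 − 22.19 = 62.51 dB SPL.
packaged HVAC unit: 73.5 − 20·log₁₀(21.9/4.3) = 73.5 − 14.14 = 59.36 dB SPL.
forklift: 87.8 − 20·log₁₀(29.2/4.5) = 87.8 − 16.24 = 71.56 dB SPL.
Σ 10^(L/10) = 3.023e+07 → L_total = 10·log₁₀(3.023e+07) = 74.81 dB SPL.

74.8 dB SPL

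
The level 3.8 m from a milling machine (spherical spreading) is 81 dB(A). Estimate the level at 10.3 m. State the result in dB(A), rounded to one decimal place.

72.3 dB(A)

For a point source, L₂ = L₁ − 20·log₁₀(r₂/r₁).
L₂ = 81 − 20·log₁₀(10.3/3.8) = 81 − 8.661 = 72.34 dB(A).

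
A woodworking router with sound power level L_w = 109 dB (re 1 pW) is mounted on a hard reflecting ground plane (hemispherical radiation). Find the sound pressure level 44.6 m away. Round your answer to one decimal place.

L_p = L_w − 10·log₁₀(2π·r²) with r = 44.6 m.
2π·r² = 1.25e+04 m², 10·log₁₀ of that is 40.968 dB.
L_p = 109 − 40.968 = 68.03 dB.

68.0 dB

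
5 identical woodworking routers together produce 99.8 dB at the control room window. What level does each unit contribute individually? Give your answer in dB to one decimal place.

92.8 dB

5 equal contributions raise the level by 10·log₁₀ 5 = 6.990 dB, so each unit alone gives 99.8 − 6.990.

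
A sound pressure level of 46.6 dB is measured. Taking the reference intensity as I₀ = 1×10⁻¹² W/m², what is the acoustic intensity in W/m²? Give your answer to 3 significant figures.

I = I₀·10^(L/10) = 10⁻¹² × 10^(46.6/10) = 10^(-7.340).

4.57e-08 W/m²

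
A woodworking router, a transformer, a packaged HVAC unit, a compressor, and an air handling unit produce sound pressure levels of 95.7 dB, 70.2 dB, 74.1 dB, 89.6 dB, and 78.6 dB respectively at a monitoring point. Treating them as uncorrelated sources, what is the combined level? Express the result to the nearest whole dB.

97 dB

Incoherent sources combine by intensity addition: L_total = 10·log₁₀(Σ 10^(L_i/10)).
Σ 10^(L/10) = 10^(95.7/10) + 10^(70.2/10) + 10^(74.1/10) + 10^(89.6/10) + 10^(78.6/10) = 4.736e+09.
L_total = 10·log₁₀(4.736e+09) = 96.75 dB.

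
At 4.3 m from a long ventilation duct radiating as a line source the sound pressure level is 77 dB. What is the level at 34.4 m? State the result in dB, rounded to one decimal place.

Cylindrical spreading from a line source gives a 10·log₁₀(r₂/r₁) drop.
L₂ = 77 − 10·log₁₀(34.4/4.3) = 77 − 9.031 = 67.97 dB.

68.0 dB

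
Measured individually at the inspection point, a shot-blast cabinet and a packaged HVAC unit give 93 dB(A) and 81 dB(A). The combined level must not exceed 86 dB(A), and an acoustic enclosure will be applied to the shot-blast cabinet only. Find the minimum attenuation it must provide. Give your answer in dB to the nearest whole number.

The untreated sources together contribute 10^(81/10) = 1.259e+08, i.e. 81.00 dB(A).
To meet 86 dB(A) overall, the treated shot-blast cabinet may contribute at most 10^(86/10) − 1.259e+08 = 2.722e+08, i.e. 84.35 dB(A).
Required insertion loss = 93 − 84.35 = 8.65 dB.

9 dB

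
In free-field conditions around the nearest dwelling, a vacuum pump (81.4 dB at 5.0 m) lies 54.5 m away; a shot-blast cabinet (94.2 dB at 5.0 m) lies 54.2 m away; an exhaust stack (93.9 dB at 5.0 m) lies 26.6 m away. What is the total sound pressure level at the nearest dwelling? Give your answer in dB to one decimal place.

Apply inverse-square spreading to bring every level to the receiver, then sum 10^(L/10).
vacuum pump: 81.4 − 20·log₁₀(54.5/5.0) = 81.4 − 20.75 = 60.65 dB.
shot-blast cabinet: 94.2 − 20·log₁₀(54.2/5.0) = 94.2 − 20.70 = 73.50 dB.
exhaust stack: 93.9 − 20·log₁₀(26.6/5.0) = 93.9 − 14.52 = 79.38 dB.
Σ 10^(L/10) = 1.103e+08 → L_total = 10·log₁₀(1.103e+08) = 80.42 dB.

80.4 dB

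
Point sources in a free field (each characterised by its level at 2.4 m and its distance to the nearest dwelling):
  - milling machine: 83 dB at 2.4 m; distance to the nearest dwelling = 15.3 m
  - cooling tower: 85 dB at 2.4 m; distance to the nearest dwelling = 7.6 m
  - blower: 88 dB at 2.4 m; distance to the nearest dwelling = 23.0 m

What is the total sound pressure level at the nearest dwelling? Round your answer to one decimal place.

76.4 dB

Propagate each source to the receiver with L = L_ref − 20·log₁₀(r/r_ref), then add intensities.
milling machine: 83 − 20·log₁₀(15.3/2.4) = 83 − 16.09 = 66.91 dB.
cooling tower: 85 − 20·log₁₀(7.6/2.4) = 85 − 10.01 = 74.99 dB.
blower: 88 − 20·log₁₀(23.0/2.4) = 88 − 19.63 = 68.37 dB.
Σ 10^(L/10) = 4.331e+07 → L_total = 10·log₁₀(4.331e+07) = 76.37 dB.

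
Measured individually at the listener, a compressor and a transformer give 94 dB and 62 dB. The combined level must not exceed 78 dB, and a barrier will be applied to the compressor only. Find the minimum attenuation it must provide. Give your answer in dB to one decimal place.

16.1 dB

Everything except the compressor sums to 10^(62/10) = 1.585e+06 in linear terms, 62.00 dB.
To meet 78 dB overall, the treated compressor may contribute at most 10^(78/10) − 1.585e+06 = 6.151e+07, i.e. 77.89 dB.
Required insertion loss = 94 − 77.89 = 16.11 dB.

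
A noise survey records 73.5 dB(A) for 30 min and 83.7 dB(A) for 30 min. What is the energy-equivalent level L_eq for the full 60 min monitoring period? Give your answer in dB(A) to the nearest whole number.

81 dB(A)

L_eq = 10·log₁₀[(1/T)·Σ tᵢ·10^(Lᵢ/10)] with T = 60 min.
Σ tᵢ·10^(Lᵢ/10) = 30·10^(73.5/10) + 30·10^(83.7/10) = 7.704e+09.
L_eq = 10·log₁₀(7.704e+09/60) = 81.09 dB(A).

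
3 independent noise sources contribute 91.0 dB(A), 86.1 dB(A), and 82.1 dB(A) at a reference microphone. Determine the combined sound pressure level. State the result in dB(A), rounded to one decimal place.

92.6 dB(A)

For uncorrelated sources the intensities add, so convert each level to linear form, sum, and take 10·log₁₀ of the total.
Σ 10^(L/10) = 10^(91.0/10) + 10^(86.1/10) + 10^(82.1/10) = 1.828e+09.
L_total = 10·log₁₀(1.828e+09) = 92.62 dB(A).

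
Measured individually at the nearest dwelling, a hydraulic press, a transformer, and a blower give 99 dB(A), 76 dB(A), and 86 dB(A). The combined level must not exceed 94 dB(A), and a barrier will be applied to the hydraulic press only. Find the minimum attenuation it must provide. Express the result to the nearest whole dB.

Fixed contribution from the other sources: Σ 10^(L/10) = 10^(76/10) + 10^(86/10) = 4.379e+08 (86.41 dB(A)).
To meet 94 dB(A) overall, the treated hydraulic press may contribute at most 10^(94/10) − 4.379e+08 = 2.074e+09, i.e. 93.17 dB(A).
Required insertion loss = 99 − 93.17 = 5.83 dB.

6 dB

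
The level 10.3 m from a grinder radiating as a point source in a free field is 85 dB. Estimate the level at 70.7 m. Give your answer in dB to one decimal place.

Point-source attenuation: ΔL = 20·log₁₀(r₂/r₁) = 20·log₁₀(70.7/10.3) = 16.732 dB.
L₂ = 85 − 20·log₁₀(70.7/10.3) = 85 − 16.732 = 68.27 dB.

68.3 dB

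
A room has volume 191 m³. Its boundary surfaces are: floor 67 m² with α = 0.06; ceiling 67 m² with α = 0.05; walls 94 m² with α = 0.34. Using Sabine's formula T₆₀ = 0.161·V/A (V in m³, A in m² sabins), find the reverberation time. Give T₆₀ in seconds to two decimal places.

Summing Sᵢαᵢ: 67·0.06 + 67·0.05 + 94·0.34 = 39.33 m².
T₆₀ = 0.161·V/A = 0.161·191/39.33 = 0.782 s.

0.78 s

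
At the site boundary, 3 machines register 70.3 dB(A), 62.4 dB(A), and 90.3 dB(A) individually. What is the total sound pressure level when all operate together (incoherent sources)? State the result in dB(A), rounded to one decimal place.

Incoherent sources combine by intensity addition: L_total = 10·log₁₀(Σ 10^(L_i/10)).
Σ 10^(L/10) = 10^(70.3/10) + 10^(62.4/10) + 10^(90.3/10) = 1.084e+09.
L_total = 10·log₁₀(1.084e+09) = 90.35 dB(A).

90.4 dB(A)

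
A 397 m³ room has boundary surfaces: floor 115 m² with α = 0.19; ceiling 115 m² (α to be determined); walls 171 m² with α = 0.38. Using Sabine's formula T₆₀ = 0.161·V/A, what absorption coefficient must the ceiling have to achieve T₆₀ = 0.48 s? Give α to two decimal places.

A = 0.161·V/T₆₀ = 0.161·397/0.48 = 133.16 m² sabins.
Absorption from the other surfaces = 115·0.19 + 171·0.38 = 86.83 m², so the ceiling must supply 46.33 m² over 115 m².
α = 46.33/115 = 0.403.

0.40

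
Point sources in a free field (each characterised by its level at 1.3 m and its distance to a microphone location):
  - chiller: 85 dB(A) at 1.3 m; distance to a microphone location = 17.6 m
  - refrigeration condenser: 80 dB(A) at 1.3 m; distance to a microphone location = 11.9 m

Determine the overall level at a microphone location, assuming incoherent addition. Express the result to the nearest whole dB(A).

65 dB(A)

Apply inverse-square spreading to bring every level to the receiver, then sum 10^(L/10).
chiller: 85 − 20·log₁₀(17.6/1.3) = 85 − 22.63 = 62.37 dB(A).
refrigeration condenser: 80 − 20·log₁₀(11.9/1.3) = 80 − 19.23 = 60.77 dB(A).
Σ 10^(L/10) = 2.919e+06 → L_total = 10·log₁₀(2.919e+06) = 64.65 dB(A).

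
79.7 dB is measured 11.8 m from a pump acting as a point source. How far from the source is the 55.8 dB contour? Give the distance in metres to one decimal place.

184.9 m

For a point source L₁ − L₂ = 20·log₁₀(r₂/r₁), so r₂ = r₁·10^((L₁−L₂)/20).
r₂ = 11.8·10^((79.7−55.8)/20) = 11.8·10^(23.9/20) = 184.88 m.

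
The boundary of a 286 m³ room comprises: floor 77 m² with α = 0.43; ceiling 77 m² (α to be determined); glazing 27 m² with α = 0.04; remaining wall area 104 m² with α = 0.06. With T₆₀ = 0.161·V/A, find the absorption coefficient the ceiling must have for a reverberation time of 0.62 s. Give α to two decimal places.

From T₆₀ = 0.161·V/A, the target T₆₀ = 0.62 s needs A = 0.161·286/0.62 = 74.27 m².
Absorption from the other surfaces = 77·0.43 + 27·0.04 + 104·0.06 = 40.43 m², so the ceiling must supply 33.84 m² over 77 m².
α = 33.84/77 = 0.439.

0.44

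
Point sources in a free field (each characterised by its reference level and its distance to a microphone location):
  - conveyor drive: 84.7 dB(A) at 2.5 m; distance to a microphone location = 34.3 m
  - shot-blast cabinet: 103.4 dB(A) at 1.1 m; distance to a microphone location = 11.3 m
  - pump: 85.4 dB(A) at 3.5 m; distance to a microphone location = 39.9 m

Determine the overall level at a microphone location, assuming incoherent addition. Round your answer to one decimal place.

Apply inverse-square spreading to bring every level to the receiver, then sum 10^(L/10).
conveyor drive: 84.7 − 20·log₁₀(34.3/2.5) = 84.7 − 22.75 = 61.95 dB(A).
shot-blast cabinet: 103.4 − 20·log₁₀(11.3/1.1) = 103.4 − 20.23 = 83.17 dB(A).
pump: 85.4 − 20·log₁₀(39.9/3.5) = 85.4 − 21.14 = 64.26 dB(A).
Σ 10^(L/10) = 2.115e+08 → L_total = 10·log₁₀(2.115e+08) = 83.25 dB(A).

83.3 dB(A)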